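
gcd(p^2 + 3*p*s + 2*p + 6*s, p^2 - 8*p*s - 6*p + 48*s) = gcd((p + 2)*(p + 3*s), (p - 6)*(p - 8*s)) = 1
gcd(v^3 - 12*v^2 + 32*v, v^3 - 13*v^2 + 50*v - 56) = v - 4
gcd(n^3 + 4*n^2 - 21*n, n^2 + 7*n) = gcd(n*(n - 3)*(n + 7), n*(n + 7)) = n^2 + 7*n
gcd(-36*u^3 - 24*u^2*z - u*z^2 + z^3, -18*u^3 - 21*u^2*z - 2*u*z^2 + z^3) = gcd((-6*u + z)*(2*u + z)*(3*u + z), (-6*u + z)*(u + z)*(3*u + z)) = -18*u^2 - 3*u*z + z^2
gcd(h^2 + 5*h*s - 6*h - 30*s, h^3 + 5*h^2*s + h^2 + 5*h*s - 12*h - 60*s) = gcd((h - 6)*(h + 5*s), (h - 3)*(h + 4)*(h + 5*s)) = h + 5*s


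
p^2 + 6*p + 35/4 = (p + 5/2)*(p + 7/2)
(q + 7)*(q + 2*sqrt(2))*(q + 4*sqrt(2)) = q^3 + 7*q^2 + 6*sqrt(2)*q^2 + 16*q + 42*sqrt(2)*q + 112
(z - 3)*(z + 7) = z^2 + 4*z - 21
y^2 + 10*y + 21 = (y + 3)*(y + 7)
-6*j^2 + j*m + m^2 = (-2*j + m)*(3*j + m)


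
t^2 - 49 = (t - 7)*(t + 7)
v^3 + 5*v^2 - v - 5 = (v - 1)*(v + 1)*(v + 5)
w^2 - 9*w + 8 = (w - 8)*(w - 1)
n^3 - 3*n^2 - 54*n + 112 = (n - 8)*(n - 2)*(n + 7)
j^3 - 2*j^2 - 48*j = j*(j - 8)*(j + 6)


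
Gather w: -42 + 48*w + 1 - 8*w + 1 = 40*w - 40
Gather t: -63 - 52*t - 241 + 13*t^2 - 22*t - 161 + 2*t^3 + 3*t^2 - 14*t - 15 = 2*t^3 + 16*t^2 - 88*t - 480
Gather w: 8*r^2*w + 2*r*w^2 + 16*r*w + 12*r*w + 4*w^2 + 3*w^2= w^2*(2*r + 7) + w*(8*r^2 + 28*r)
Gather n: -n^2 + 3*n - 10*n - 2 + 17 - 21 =-n^2 - 7*n - 6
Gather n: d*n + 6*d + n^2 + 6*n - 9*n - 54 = 6*d + n^2 + n*(d - 3) - 54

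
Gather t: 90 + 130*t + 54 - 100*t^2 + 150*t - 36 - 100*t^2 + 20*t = -200*t^2 + 300*t + 108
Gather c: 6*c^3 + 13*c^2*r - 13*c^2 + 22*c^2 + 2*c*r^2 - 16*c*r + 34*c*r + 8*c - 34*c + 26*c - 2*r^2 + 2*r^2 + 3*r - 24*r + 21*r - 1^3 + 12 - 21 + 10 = 6*c^3 + c^2*(13*r + 9) + c*(2*r^2 + 18*r)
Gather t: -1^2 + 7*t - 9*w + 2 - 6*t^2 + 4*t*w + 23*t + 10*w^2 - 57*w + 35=-6*t^2 + t*(4*w + 30) + 10*w^2 - 66*w + 36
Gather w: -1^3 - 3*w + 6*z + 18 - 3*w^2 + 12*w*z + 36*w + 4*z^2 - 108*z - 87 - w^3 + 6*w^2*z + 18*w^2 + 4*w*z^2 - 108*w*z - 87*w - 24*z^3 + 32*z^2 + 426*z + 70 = -w^3 + w^2*(6*z + 15) + w*(4*z^2 - 96*z - 54) - 24*z^3 + 36*z^2 + 324*z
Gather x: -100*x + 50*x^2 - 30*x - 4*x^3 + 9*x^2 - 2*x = -4*x^3 + 59*x^2 - 132*x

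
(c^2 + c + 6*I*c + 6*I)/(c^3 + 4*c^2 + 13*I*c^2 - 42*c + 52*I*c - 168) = (c + 1)/(c^2 + c*(4 + 7*I) + 28*I)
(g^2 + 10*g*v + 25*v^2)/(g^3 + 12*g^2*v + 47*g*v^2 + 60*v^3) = (g + 5*v)/(g^2 + 7*g*v + 12*v^2)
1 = 1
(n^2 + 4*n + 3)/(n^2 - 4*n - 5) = (n + 3)/(n - 5)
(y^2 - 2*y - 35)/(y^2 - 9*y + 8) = (y^2 - 2*y - 35)/(y^2 - 9*y + 8)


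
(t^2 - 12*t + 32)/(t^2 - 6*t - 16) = (t - 4)/(t + 2)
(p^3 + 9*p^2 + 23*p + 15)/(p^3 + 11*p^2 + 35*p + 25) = (p + 3)/(p + 5)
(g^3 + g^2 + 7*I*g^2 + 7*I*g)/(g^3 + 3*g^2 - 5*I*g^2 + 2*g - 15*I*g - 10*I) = g*(g + 7*I)/(g^2 + g*(2 - 5*I) - 10*I)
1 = 1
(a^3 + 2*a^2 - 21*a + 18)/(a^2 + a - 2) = (a^2 + 3*a - 18)/(a + 2)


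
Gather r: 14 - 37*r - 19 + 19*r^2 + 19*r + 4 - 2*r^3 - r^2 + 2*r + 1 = -2*r^3 + 18*r^2 - 16*r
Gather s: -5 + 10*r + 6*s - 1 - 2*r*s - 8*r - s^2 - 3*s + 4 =2*r - s^2 + s*(3 - 2*r) - 2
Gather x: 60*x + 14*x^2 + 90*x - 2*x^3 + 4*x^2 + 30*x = -2*x^3 + 18*x^2 + 180*x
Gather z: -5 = -5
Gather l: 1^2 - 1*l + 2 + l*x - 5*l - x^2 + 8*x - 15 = l*(x - 6) - x^2 + 8*x - 12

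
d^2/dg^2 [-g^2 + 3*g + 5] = -2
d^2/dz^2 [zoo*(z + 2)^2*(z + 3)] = zoo*(z + 1)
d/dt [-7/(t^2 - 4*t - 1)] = 14*(t - 2)/(-t^2 + 4*t + 1)^2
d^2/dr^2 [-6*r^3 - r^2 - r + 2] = -36*r - 2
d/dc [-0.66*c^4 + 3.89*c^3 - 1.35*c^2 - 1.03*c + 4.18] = -2.64*c^3 + 11.67*c^2 - 2.7*c - 1.03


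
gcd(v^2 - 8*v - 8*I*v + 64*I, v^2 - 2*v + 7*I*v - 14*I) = 1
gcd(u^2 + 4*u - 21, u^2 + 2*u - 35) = u + 7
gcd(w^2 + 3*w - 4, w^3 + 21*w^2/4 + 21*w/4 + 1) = w + 4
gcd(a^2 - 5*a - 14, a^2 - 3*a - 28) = a - 7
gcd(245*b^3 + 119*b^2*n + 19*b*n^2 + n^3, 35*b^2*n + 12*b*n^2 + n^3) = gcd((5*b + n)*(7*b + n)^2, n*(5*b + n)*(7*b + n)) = 35*b^2 + 12*b*n + n^2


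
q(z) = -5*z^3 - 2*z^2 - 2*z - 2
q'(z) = -15*z^2 - 4*z - 2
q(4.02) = -367.18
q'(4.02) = -260.49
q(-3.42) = 181.46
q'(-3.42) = -163.77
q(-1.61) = 16.90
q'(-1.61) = -34.44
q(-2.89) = 107.76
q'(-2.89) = -115.72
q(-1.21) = 6.35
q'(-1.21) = -19.12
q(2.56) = -104.11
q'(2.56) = -110.54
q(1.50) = -26.38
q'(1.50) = -41.75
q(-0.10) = -1.82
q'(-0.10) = -1.75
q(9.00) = -3827.00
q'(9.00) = -1253.00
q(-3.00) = 121.00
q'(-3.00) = -125.00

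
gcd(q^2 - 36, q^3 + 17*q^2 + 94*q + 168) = q + 6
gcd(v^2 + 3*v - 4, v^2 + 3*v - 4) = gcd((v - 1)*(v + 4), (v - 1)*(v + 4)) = v^2 + 3*v - 4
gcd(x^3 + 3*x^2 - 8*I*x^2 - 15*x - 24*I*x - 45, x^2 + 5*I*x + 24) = x - 3*I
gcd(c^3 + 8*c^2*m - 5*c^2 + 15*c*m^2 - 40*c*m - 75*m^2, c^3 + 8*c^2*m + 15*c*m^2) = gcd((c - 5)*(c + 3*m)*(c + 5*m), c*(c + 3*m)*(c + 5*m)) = c^2 + 8*c*m + 15*m^2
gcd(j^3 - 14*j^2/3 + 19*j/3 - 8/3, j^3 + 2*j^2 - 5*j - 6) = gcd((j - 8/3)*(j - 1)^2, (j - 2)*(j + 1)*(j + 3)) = 1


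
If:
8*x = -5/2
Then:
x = -5/16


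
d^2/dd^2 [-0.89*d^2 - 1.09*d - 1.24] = -1.78000000000000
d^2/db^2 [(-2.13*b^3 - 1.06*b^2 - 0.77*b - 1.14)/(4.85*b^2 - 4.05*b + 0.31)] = (-5.6843418860808e-14*b^5 - 141.33649*b^3 - 135.28635*b^2 + 140.072712*b - 36.106922)/(114.084125*b^6 - 285.798375*b^5 + 260.5323*b^4 - 102.965175*b^3 + 16.65258*b^2 - 1.167615*b + 0.029791)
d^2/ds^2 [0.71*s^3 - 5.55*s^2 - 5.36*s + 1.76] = 4.26*s - 11.1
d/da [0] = 0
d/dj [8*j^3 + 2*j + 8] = 24*j^2 + 2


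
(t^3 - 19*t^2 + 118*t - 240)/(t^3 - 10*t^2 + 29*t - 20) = (t^2 - 14*t + 48)/(t^2 - 5*t + 4)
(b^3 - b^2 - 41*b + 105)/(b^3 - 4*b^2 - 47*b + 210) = (b - 3)/(b - 6)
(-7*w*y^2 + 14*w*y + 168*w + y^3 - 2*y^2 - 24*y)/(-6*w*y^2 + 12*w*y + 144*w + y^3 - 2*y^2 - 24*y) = (-7*w + y)/(-6*w + y)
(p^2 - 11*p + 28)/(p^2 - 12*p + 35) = (p - 4)/(p - 5)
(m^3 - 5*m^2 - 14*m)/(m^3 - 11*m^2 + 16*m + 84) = m/(m - 6)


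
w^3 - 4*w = w*(w - 2)*(w + 2)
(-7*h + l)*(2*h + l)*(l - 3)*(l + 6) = -14*h^2*l^2 - 42*h^2*l + 252*h^2 - 5*h*l^3 - 15*h*l^2 + 90*h*l + l^4 + 3*l^3 - 18*l^2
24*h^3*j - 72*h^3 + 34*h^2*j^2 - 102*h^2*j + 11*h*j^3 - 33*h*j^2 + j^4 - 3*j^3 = (h + j)*(4*h + j)*(6*h + j)*(j - 3)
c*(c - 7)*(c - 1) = c^3 - 8*c^2 + 7*c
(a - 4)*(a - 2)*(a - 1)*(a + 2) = a^4 - 5*a^3 + 20*a - 16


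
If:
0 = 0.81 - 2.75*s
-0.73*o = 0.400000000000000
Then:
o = -0.55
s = 0.29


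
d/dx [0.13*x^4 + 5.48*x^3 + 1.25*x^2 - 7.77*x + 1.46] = 0.52*x^3 + 16.44*x^2 + 2.5*x - 7.77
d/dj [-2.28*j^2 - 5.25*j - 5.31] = -4.56*j - 5.25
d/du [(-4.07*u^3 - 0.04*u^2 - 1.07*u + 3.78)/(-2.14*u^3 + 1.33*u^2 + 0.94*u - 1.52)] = (3.5527136788005e-15*u^5 - 5.4987*u^4 - 12.2312*u^3 + 44.2123*u^2 - 9.9332*u - 1.9268)/(4.5796*u^6 - 5.6924*u^5 - 2.2543*u^4 + 9.006*u^3 - 3.1596*u^2 - 2.8576*u + 2.3104)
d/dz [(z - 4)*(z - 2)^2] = (z - 2)*(3*z - 10)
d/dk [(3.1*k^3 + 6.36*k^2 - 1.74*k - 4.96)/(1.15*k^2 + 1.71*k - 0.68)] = (3.565*k^4 + 10.602*k^3 + 6.5526*k^2 + 2.7584*k + 9.6648)/(1.3225*k^4 + 3.933*k^3 + 1.3601*k^2 - 2.3256*k + 0.4624)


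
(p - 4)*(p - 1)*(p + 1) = p^3 - 4*p^2 - p + 4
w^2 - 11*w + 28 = (w - 7)*(w - 4)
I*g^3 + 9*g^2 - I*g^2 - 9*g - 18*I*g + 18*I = (g - 6*I)*(g - 3*I)*(I*g - I)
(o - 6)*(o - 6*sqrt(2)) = o^2 - 6*sqrt(2)*o - 6*o + 36*sqrt(2)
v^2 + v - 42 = (v - 6)*(v + 7)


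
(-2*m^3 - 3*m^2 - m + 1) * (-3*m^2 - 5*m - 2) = 6*m^5 + 19*m^4 + 22*m^3 + 8*m^2 - 3*m - 2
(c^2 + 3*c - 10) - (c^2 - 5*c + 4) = 8*c - 14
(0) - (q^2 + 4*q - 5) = -q^2 - 4*q + 5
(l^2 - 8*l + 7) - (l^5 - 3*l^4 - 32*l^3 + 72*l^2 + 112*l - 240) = -l^5 + 3*l^4 + 32*l^3 - 71*l^2 - 120*l + 247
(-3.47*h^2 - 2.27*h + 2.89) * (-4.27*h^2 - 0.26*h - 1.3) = 14.8169*h^4 + 10.5951*h^3 - 7.2391*h^2 + 2.1996*h - 3.757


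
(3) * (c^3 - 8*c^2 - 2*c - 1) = 3*c^3 - 24*c^2 - 6*c - 3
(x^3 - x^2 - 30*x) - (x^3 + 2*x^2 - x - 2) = -3*x^2 - 29*x + 2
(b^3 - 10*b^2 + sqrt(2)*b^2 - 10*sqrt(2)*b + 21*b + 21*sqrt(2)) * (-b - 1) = -b^4 - sqrt(2)*b^3 + 9*b^3 - 11*b^2 + 9*sqrt(2)*b^2 - 21*b - 11*sqrt(2)*b - 21*sqrt(2)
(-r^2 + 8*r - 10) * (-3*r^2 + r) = 3*r^4 - 25*r^3 + 38*r^2 - 10*r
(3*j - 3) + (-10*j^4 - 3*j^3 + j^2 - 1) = -10*j^4 - 3*j^3 + j^2 + 3*j - 4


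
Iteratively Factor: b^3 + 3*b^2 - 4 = (b + 2)*(b^2 + b - 2) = (b - 1)*(b + 2)*(b + 2)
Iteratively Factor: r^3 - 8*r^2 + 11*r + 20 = (r - 4)*(r^2 - 4*r - 5) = (r - 4)*(r + 1)*(r - 5)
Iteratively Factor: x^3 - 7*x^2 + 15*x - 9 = (x - 3)*(x^2 - 4*x + 3) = (x - 3)*(x - 1)*(x - 3)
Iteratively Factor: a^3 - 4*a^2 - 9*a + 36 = (a - 4)*(a^2 - 9) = (a - 4)*(a + 3)*(a - 3)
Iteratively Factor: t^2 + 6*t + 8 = (t + 2)*(t + 4)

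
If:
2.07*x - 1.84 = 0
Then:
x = 0.89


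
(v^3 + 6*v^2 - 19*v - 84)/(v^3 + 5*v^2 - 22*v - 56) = (v + 3)/(v + 2)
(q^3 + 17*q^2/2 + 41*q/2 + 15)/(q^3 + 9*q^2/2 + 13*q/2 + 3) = (q + 5)/(q + 1)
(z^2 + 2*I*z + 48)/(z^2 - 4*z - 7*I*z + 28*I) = (z^2 + 2*I*z + 48)/(z^2 - 4*z - 7*I*z + 28*I)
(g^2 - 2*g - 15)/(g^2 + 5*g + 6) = (g - 5)/(g + 2)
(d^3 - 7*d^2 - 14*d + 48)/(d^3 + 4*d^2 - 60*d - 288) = (d^2 + d - 6)/(d^2 + 12*d + 36)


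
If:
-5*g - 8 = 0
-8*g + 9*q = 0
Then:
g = -8/5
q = -64/45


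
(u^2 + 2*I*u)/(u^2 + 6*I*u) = (u + 2*I)/(u + 6*I)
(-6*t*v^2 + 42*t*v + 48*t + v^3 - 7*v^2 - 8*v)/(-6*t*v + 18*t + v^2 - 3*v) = (v^2 - 7*v - 8)/(v - 3)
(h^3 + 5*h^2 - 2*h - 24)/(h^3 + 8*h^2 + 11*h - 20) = (h^2 + h - 6)/(h^2 + 4*h - 5)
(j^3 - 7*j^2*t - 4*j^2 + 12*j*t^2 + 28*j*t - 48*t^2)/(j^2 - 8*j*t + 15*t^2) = (-j^2 + 4*j*t + 4*j - 16*t)/(-j + 5*t)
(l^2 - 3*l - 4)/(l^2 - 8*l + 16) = (l + 1)/(l - 4)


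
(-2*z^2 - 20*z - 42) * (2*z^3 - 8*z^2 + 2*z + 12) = -4*z^5 - 24*z^4 + 72*z^3 + 272*z^2 - 324*z - 504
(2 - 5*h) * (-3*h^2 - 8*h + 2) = 15*h^3 + 34*h^2 - 26*h + 4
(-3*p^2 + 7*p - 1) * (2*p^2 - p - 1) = -6*p^4 + 17*p^3 - 6*p^2 - 6*p + 1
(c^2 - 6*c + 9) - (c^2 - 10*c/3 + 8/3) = 19/3 - 8*c/3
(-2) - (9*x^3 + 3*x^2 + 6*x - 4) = -9*x^3 - 3*x^2 - 6*x + 2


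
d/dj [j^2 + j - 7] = 2*j + 1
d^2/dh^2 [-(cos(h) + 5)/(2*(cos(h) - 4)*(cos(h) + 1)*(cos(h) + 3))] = (146*(1 - cos(h)^2)^2 - 60*sin(h)^6 + 4*cos(h)^7 - 15*cos(h)^6 + 46*cos(h)^5 + 514*cos(h)^3 + 1047*cos(h)^2 - 996*cos(h) - 1464)/(2*(cos(h) - 4)^3*(cos(h) + 1)^3*(cos(h) + 3)^3)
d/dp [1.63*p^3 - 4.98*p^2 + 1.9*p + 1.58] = 4.89*p^2 - 9.96*p + 1.9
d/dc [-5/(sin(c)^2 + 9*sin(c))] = 5*(2*sin(c) + 9)*cos(c)/((sin(c) + 9)^2*sin(c)^2)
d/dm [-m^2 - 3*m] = -2*m - 3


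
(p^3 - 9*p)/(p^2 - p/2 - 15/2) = 2*p*(p + 3)/(2*p + 5)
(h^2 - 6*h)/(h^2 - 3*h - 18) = h/(h + 3)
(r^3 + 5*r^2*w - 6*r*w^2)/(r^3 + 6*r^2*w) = (r - w)/r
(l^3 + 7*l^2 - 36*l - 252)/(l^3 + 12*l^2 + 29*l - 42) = (l - 6)/(l - 1)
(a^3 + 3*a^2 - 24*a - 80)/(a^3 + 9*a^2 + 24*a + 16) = (a - 5)/(a + 1)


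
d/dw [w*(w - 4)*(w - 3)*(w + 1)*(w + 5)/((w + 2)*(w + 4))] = (3*w^6 + 22*w^5 - 3*w^4 - 332*w^3 - 438*w^2 + 592*w + 480)/(w^4 + 12*w^3 + 52*w^2 + 96*w + 64)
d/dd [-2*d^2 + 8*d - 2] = 8 - 4*d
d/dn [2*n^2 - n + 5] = 4*n - 1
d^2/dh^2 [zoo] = 0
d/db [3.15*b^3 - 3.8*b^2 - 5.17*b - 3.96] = 9.45*b^2 - 7.6*b - 5.17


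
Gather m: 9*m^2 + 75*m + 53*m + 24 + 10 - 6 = 9*m^2 + 128*m + 28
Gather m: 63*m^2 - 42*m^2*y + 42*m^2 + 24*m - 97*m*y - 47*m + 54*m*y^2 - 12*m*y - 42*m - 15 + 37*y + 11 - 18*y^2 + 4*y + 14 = m^2*(105 - 42*y) + m*(54*y^2 - 109*y - 65) - 18*y^2 + 41*y + 10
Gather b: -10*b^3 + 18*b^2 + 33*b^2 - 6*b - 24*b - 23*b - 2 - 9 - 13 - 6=-10*b^3 + 51*b^2 - 53*b - 30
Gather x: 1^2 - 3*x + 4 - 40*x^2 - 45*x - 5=-40*x^2 - 48*x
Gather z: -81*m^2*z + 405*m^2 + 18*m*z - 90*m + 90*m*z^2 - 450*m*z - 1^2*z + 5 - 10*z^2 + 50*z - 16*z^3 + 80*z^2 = 405*m^2 - 90*m - 16*z^3 + z^2*(90*m + 70) + z*(-81*m^2 - 432*m + 49) + 5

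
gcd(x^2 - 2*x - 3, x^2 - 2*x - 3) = x^2 - 2*x - 3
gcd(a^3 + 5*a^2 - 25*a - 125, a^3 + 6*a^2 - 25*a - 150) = a^2 - 25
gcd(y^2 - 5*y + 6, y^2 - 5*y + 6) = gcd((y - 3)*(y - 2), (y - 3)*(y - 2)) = y^2 - 5*y + 6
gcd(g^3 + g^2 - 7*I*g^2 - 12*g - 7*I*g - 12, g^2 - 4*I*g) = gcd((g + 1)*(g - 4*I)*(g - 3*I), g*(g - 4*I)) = g - 4*I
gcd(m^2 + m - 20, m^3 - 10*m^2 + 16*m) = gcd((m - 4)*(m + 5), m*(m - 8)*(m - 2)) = 1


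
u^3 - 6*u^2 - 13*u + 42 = (u - 7)*(u - 2)*(u + 3)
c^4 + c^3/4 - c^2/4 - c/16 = c*(c - 1/2)*(c + 1/4)*(c + 1/2)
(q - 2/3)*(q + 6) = q^2 + 16*q/3 - 4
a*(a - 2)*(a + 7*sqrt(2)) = a^3 - 2*a^2 + 7*sqrt(2)*a^2 - 14*sqrt(2)*a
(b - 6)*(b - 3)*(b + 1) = b^3 - 8*b^2 + 9*b + 18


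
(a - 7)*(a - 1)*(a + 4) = a^3 - 4*a^2 - 25*a + 28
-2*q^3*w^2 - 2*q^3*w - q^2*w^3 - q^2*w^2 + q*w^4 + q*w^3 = w*(-2*q + w)*(q + w)*(q*w + q)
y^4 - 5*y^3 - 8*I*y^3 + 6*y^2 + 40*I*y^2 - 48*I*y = y*(y - 3)*(y - 2)*(y - 8*I)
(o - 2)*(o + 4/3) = o^2 - 2*o/3 - 8/3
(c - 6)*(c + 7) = c^2 + c - 42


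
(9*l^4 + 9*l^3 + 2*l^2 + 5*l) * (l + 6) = 9*l^5 + 63*l^4 + 56*l^3 + 17*l^2 + 30*l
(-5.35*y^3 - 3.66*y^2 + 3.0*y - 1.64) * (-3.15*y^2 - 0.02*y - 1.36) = 16.8525*y^5 + 11.636*y^4 - 2.1008*y^3 + 10.0836*y^2 - 4.0472*y + 2.2304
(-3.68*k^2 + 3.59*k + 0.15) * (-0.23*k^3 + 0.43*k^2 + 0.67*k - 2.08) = 0.8464*k^5 - 2.4081*k^4 - 0.9564*k^3 + 10.1242*k^2 - 7.3667*k - 0.312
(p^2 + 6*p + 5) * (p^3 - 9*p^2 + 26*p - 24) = p^5 - 3*p^4 - 23*p^3 + 87*p^2 - 14*p - 120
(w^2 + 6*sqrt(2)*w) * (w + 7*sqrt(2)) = w^3 + 13*sqrt(2)*w^2 + 84*w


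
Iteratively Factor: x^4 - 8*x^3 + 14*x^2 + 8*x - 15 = (x - 1)*(x^3 - 7*x^2 + 7*x + 15) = (x - 5)*(x - 1)*(x^2 - 2*x - 3) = (x - 5)*(x - 1)*(x + 1)*(x - 3)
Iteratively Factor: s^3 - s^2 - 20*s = (s - 5)*(s^2 + 4*s) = s*(s - 5)*(s + 4)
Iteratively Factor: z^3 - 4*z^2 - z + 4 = (z + 1)*(z^2 - 5*z + 4) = (z - 1)*(z + 1)*(z - 4)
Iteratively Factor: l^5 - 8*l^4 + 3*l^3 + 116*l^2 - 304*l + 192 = (l - 1)*(l^4 - 7*l^3 - 4*l^2 + 112*l - 192) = (l - 3)*(l - 1)*(l^3 - 4*l^2 - 16*l + 64) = (l - 3)*(l - 1)*(l + 4)*(l^2 - 8*l + 16) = (l - 4)*(l - 3)*(l - 1)*(l + 4)*(l - 4)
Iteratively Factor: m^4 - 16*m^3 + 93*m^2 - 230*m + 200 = (m - 5)*(m^3 - 11*m^2 + 38*m - 40) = (m - 5)*(m - 2)*(m^2 - 9*m + 20) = (m - 5)^2*(m - 2)*(m - 4)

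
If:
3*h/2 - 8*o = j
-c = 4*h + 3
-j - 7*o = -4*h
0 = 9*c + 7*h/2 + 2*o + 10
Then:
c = -89/75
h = -34/75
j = -731/75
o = 17/15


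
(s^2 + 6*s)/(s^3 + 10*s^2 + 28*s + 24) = s/(s^2 + 4*s + 4)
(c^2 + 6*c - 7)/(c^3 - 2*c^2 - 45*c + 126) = (c - 1)/(c^2 - 9*c + 18)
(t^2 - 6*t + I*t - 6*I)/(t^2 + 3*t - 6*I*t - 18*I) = (t^2 + t*(-6 + I) - 6*I)/(t^2 + t*(3 - 6*I) - 18*I)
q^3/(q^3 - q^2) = q/(q - 1)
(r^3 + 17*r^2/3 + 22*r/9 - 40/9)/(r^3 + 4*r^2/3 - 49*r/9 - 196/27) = 3*(3*r^2 + 13*r - 10)/(9*r^2 - 49)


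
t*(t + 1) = t^2 + t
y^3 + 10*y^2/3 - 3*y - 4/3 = (y - 1)*(y + 1/3)*(y + 4)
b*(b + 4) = b^2 + 4*b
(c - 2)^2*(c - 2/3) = c^3 - 14*c^2/3 + 20*c/3 - 8/3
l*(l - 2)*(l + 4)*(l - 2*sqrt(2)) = l^4 - 2*sqrt(2)*l^3 + 2*l^3 - 8*l^2 - 4*sqrt(2)*l^2 + 16*sqrt(2)*l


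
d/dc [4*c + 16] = 4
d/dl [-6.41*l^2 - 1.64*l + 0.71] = -12.82*l - 1.64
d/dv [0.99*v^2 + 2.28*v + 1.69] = 1.98*v + 2.28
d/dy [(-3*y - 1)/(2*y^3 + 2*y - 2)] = (-3*y^3 - 3*y + (3*y + 1)*(3*y^2 + 1) + 3)/(2*(y^3 + y - 1)^2)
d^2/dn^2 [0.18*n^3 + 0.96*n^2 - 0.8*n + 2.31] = 1.08*n + 1.92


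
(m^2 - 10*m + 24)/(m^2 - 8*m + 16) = (m - 6)/(m - 4)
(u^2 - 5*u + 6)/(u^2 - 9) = (u - 2)/(u + 3)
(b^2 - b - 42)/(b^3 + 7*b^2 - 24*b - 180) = (b - 7)/(b^2 + b - 30)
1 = 1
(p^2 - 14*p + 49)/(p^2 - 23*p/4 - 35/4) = 4*(p - 7)/(4*p + 5)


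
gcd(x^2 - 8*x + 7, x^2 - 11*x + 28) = x - 7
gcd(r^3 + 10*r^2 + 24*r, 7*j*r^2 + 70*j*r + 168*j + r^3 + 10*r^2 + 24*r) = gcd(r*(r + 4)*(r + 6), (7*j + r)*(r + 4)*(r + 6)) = r^2 + 10*r + 24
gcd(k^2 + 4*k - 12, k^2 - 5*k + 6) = k - 2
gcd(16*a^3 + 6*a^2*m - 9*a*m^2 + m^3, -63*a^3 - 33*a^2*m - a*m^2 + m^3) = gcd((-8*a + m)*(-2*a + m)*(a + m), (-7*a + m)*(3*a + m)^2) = 1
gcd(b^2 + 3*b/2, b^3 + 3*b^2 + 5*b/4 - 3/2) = b + 3/2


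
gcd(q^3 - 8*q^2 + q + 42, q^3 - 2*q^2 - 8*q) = q + 2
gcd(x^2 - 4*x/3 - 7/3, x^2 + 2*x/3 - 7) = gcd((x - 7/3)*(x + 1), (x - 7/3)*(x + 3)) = x - 7/3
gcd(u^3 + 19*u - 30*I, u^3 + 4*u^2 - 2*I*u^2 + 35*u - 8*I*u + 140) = u + 5*I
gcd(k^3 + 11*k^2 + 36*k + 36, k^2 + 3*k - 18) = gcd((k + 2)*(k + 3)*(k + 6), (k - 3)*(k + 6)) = k + 6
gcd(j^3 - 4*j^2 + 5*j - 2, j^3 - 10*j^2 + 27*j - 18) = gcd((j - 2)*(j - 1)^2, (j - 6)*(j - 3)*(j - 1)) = j - 1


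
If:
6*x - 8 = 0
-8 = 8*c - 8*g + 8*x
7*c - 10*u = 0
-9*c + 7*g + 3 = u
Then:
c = 580/81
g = 769/81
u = 406/81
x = 4/3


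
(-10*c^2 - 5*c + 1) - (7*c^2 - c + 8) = -17*c^2 - 4*c - 7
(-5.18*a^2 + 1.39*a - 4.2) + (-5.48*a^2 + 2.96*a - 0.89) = -10.66*a^2 + 4.35*a - 5.09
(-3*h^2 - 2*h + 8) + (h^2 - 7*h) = -2*h^2 - 9*h + 8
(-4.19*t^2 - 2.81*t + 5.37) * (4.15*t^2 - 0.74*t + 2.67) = -17.3885*t^4 - 8.5609*t^3 + 13.1776*t^2 - 11.4765*t + 14.3379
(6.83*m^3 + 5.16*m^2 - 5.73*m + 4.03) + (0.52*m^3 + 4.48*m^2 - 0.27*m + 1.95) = 7.35*m^3 + 9.64*m^2 - 6.0*m + 5.98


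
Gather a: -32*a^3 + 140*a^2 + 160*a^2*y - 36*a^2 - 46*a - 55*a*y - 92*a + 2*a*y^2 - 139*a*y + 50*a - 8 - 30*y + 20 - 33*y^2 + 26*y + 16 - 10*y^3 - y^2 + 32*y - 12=-32*a^3 + a^2*(160*y + 104) + a*(2*y^2 - 194*y - 88) - 10*y^3 - 34*y^2 + 28*y + 16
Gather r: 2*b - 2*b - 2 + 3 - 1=0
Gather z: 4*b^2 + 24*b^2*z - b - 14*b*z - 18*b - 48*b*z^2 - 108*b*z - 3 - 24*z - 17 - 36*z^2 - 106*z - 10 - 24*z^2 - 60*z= 4*b^2 - 19*b + z^2*(-48*b - 60) + z*(24*b^2 - 122*b - 190) - 30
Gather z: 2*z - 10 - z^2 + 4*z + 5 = -z^2 + 6*z - 5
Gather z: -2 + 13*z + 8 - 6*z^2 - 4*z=-6*z^2 + 9*z + 6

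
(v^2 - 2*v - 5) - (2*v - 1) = v^2 - 4*v - 4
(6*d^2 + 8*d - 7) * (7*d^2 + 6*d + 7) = 42*d^4 + 92*d^3 + 41*d^2 + 14*d - 49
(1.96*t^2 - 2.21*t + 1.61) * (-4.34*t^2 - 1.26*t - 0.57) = -8.5064*t^4 + 7.1218*t^3 - 5.32*t^2 - 0.7689*t - 0.9177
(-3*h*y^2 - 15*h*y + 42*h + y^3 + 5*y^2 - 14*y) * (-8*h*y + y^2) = 24*h^2*y^3 + 120*h^2*y^2 - 336*h^2*y - 11*h*y^4 - 55*h*y^3 + 154*h*y^2 + y^5 + 5*y^4 - 14*y^3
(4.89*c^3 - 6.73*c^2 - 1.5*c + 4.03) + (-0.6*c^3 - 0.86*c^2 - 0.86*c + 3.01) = 4.29*c^3 - 7.59*c^2 - 2.36*c + 7.04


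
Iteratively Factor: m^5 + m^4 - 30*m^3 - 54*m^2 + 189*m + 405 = (m + 3)*(m^4 - 2*m^3 - 24*m^2 + 18*m + 135) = (m - 3)*(m + 3)*(m^3 + m^2 - 21*m - 45) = (m - 3)*(m + 3)^2*(m^2 - 2*m - 15) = (m - 5)*(m - 3)*(m + 3)^2*(m + 3)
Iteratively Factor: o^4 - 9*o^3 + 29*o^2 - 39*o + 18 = (o - 1)*(o^3 - 8*o^2 + 21*o - 18) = (o - 3)*(o - 1)*(o^2 - 5*o + 6) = (o - 3)*(o - 2)*(o - 1)*(o - 3)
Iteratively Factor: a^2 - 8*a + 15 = (a - 3)*(a - 5)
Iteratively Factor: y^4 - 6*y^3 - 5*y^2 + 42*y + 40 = (y - 5)*(y^3 - y^2 - 10*y - 8) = (y - 5)*(y + 1)*(y^2 - 2*y - 8) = (y - 5)*(y - 4)*(y + 1)*(y + 2)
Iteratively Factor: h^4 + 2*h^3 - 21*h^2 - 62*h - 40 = (h - 5)*(h^3 + 7*h^2 + 14*h + 8) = (h - 5)*(h + 4)*(h^2 + 3*h + 2) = (h - 5)*(h + 1)*(h + 4)*(h + 2)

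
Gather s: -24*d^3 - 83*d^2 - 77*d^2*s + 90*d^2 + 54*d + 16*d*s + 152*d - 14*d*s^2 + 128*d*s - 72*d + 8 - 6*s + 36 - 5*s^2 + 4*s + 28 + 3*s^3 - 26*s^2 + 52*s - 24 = -24*d^3 + 7*d^2 + 134*d + 3*s^3 + s^2*(-14*d - 31) + s*(-77*d^2 + 144*d + 50) + 48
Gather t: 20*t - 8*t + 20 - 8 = 12*t + 12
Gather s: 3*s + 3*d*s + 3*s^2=3*s^2 + s*(3*d + 3)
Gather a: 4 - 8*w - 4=-8*w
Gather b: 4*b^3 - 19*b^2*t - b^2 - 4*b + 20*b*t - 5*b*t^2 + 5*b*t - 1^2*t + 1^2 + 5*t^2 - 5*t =4*b^3 + b^2*(-19*t - 1) + b*(-5*t^2 + 25*t - 4) + 5*t^2 - 6*t + 1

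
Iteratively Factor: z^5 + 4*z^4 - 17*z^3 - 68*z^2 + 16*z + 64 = (z + 4)*(z^4 - 17*z^2 + 16) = (z + 1)*(z + 4)*(z^3 - z^2 - 16*z + 16) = (z - 1)*(z + 1)*(z + 4)*(z^2 - 16) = (z - 1)*(z + 1)*(z + 4)^2*(z - 4)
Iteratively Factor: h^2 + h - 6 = (h + 3)*(h - 2)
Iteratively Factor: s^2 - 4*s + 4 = (s - 2)*(s - 2)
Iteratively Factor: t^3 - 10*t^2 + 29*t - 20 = (t - 4)*(t^2 - 6*t + 5) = (t - 4)*(t - 1)*(t - 5)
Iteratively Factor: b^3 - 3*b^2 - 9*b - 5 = (b - 5)*(b^2 + 2*b + 1) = (b - 5)*(b + 1)*(b + 1)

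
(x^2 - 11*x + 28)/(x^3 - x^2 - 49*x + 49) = (x - 4)/(x^2 + 6*x - 7)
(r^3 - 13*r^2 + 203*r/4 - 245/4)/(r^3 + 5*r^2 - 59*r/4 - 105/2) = (2*r^2 - 19*r + 35)/(2*r^2 + 17*r + 30)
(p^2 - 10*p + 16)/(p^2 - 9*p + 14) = (p - 8)/(p - 7)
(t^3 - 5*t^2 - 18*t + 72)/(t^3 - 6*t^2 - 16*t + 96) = (t - 3)/(t - 4)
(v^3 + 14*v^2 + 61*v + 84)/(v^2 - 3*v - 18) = (v^2 + 11*v + 28)/(v - 6)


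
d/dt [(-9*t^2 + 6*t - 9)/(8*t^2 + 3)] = 6*(-8*t^2 + 15*t + 3)/(64*t^4 + 48*t^2 + 9)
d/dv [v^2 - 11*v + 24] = 2*v - 11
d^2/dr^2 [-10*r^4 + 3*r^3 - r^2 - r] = -120*r^2 + 18*r - 2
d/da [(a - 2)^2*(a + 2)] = (a - 2)*(3*a + 2)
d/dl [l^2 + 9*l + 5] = 2*l + 9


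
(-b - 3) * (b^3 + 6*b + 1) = -b^4 - 3*b^3 - 6*b^2 - 19*b - 3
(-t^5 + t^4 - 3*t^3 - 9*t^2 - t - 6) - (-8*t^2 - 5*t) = -t^5 + t^4 - 3*t^3 - t^2 + 4*t - 6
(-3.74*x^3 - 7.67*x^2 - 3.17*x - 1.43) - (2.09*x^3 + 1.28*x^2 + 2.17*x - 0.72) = -5.83*x^3 - 8.95*x^2 - 5.34*x - 0.71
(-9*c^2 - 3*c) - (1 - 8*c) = -9*c^2 + 5*c - 1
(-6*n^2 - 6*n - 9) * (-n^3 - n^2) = 6*n^5 + 12*n^4 + 15*n^3 + 9*n^2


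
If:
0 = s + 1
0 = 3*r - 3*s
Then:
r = -1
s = -1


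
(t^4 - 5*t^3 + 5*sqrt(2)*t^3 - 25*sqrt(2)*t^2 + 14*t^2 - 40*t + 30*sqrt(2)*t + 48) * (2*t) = 2*t^5 - 10*t^4 + 10*sqrt(2)*t^4 - 50*sqrt(2)*t^3 + 28*t^3 - 80*t^2 + 60*sqrt(2)*t^2 + 96*t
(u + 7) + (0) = u + 7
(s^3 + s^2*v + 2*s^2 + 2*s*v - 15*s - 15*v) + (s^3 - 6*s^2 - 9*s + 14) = 2*s^3 + s^2*v - 4*s^2 + 2*s*v - 24*s - 15*v + 14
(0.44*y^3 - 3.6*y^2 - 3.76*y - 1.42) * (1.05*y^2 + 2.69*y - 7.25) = 0.462*y^5 - 2.5964*y^4 - 16.822*y^3 + 14.4946*y^2 + 23.4402*y + 10.295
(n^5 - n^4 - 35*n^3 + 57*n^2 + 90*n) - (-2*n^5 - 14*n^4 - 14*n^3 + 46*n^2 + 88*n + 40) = 3*n^5 + 13*n^4 - 21*n^3 + 11*n^2 + 2*n - 40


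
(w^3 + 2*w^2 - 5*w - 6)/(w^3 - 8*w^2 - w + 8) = (w^2 + w - 6)/(w^2 - 9*w + 8)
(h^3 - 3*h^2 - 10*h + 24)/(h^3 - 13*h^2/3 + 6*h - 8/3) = 3*(h^2 - h - 12)/(3*h^2 - 7*h + 4)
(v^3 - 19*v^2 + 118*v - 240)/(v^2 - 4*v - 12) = (v^2 - 13*v + 40)/(v + 2)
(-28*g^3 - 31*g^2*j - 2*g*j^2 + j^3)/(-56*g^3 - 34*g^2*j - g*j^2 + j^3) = (g + j)/(2*g + j)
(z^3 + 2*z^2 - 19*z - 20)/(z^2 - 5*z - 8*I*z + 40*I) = (z^3 + 2*z^2 - 19*z - 20)/(z^2 - 5*z - 8*I*z + 40*I)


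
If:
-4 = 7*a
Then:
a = -4/7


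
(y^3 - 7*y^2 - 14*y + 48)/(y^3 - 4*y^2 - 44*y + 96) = (y + 3)/(y + 6)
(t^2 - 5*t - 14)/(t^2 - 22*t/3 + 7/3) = 3*(t + 2)/(3*t - 1)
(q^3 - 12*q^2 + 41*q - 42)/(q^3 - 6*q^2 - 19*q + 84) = (q - 2)/(q + 4)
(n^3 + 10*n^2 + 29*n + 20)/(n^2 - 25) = (n^2 + 5*n + 4)/(n - 5)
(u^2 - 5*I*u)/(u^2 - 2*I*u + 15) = u/(u + 3*I)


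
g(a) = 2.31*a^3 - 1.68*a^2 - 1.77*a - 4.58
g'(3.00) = 50.52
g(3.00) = 37.36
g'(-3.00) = 70.68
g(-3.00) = -76.76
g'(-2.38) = 45.48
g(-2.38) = -41.03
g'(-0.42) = 0.86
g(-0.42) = -4.30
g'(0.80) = -0.02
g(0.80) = -5.89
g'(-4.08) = 127.30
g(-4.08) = -182.21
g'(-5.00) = 188.28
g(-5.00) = -326.48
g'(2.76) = 41.75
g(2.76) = 26.30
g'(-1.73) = 24.78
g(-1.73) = -18.51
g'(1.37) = 6.63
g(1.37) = -4.22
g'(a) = 6.93*a^2 - 3.36*a - 1.77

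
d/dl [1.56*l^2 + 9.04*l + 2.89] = 3.12*l + 9.04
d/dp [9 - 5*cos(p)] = 5*sin(p)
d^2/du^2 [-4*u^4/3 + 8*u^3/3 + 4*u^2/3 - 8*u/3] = -16*u^2 + 16*u + 8/3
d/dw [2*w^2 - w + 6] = 4*w - 1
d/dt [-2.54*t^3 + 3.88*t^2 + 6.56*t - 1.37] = -7.62*t^2 + 7.76*t + 6.56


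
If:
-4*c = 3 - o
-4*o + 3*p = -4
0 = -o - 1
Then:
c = -1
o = -1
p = -8/3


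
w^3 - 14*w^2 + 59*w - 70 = (w - 7)*(w - 5)*(w - 2)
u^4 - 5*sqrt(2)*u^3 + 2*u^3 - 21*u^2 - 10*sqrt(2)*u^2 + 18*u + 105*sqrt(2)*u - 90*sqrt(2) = (u - 3)*(u - 1)*(u + 6)*(u - 5*sqrt(2))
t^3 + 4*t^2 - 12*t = t*(t - 2)*(t + 6)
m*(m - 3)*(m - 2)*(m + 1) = m^4 - 4*m^3 + m^2 + 6*m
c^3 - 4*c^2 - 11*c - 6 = (c - 6)*(c + 1)^2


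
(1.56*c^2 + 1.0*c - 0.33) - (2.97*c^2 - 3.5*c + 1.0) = -1.41*c^2 + 4.5*c - 1.33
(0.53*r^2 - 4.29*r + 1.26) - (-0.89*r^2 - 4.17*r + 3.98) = 1.42*r^2 - 0.12*r - 2.72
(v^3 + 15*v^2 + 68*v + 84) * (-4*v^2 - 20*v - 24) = -4*v^5 - 80*v^4 - 596*v^3 - 2056*v^2 - 3312*v - 2016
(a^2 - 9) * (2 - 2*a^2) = -2*a^4 + 20*a^2 - 18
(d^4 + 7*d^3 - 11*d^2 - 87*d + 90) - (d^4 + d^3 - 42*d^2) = 6*d^3 + 31*d^2 - 87*d + 90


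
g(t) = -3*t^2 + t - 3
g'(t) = 1 - 6*t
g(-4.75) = -75.44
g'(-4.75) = 29.50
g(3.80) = -42.52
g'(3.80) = -21.80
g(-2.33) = -21.62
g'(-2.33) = 14.98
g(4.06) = -48.39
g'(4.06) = -23.36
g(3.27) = -31.81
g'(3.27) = -18.62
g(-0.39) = -3.85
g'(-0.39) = 3.34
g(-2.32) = -21.47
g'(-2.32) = 14.92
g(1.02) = -5.10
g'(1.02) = -5.12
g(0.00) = -3.00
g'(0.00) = 1.00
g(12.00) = -423.00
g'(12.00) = -71.00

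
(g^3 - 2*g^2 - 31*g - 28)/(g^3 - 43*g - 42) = (g + 4)/(g + 6)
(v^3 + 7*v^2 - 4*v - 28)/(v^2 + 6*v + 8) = (v^2 + 5*v - 14)/(v + 4)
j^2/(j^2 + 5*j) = j/(j + 5)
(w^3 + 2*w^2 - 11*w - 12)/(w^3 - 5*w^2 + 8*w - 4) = (w^3 + 2*w^2 - 11*w - 12)/(w^3 - 5*w^2 + 8*w - 4)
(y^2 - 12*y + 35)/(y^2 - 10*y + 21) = (y - 5)/(y - 3)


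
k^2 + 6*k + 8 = (k + 2)*(k + 4)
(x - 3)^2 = x^2 - 6*x + 9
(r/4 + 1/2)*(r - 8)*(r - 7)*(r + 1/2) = r^4/4 - 25*r^3/8 + 39*r^2/8 + 125*r/4 + 14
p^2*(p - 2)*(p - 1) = p^4 - 3*p^3 + 2*p^2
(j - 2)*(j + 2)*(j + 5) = j^3 + 5*j^2 - 4*j - 20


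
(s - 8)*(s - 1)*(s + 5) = s^3 - 4*s^2 - 37*s + 40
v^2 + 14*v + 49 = (v + 7)^2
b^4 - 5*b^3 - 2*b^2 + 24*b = b*(b - 4)*(b - 3)*(b + 2)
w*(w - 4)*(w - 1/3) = w^3 - 13*w^2/3 + 4*w/3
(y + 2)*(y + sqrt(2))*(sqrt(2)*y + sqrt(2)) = sqrt(2)*y^3 + 2*y^2 + 3*sqrt(2)*y^2 + 2*sqrt(2)*y + 6*y + 4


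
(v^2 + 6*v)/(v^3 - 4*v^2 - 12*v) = (v + 6)/(v^2 - 4*v - 12)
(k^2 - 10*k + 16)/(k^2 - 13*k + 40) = (k - 2)/(k - 5)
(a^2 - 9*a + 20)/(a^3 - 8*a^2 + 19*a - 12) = (a - 5)/(a^2 - 4*a + 3)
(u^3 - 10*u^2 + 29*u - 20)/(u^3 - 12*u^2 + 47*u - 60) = (u - 1)/(u - 3)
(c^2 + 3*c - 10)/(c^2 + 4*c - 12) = (c + 5)/(c + 6)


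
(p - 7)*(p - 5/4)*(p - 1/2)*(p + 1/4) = p^4 - 17*p^3/2 + 171*p^2/16 - 37*p/32 - 35/32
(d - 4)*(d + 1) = d^2 - 3*d - 4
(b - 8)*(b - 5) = b^2 - 13*b + 40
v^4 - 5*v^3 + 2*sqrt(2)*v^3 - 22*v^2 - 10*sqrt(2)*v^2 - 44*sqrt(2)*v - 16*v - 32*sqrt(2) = (v - 8)*(v + 1)*(v + 2)*(v + 2*sqrt(2))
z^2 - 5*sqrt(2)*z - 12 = (z - 6*sqrt(2))*(z + sqrt(2))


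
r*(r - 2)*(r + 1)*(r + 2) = r^4 + r^3 - 4*r^2 - 4*r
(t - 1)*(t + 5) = t^2 + 4*t - 5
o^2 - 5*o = o*(o - 5)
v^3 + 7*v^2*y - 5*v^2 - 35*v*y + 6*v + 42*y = (v - 3)*(v - 2)*(v + 7*y)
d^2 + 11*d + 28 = (d + 4)*(d + 7)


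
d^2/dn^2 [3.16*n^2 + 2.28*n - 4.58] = 6.32000000000000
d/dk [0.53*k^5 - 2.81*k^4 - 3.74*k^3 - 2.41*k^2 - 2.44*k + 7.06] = 2.65*k^4 - 11.24*k^3 - 11.22*k^2 - 4.82*k - 2.44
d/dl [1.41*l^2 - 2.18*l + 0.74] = 2.82*l - 2.18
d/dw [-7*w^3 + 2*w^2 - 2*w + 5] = -21*w^2 + 4*w - 2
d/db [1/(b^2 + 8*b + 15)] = 2*(-b - 4)/(b^2 + 8*b + 15)^2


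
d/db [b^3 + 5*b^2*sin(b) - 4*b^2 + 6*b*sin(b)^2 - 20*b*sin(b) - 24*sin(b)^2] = 5*b^2*cos(b) + 3*b^2 + 10*b*sin(b) + 6*b*sin(2*b) - 20*b*cos(b) - 8*b + 6*sin(b)^2 - 20*sin(b) - 24*sin(2*b)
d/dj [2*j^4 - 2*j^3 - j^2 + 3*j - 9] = 8*j^3 - 6*j^2 - 2*j + 3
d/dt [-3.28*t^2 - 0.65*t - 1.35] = -6.56*t - 0.65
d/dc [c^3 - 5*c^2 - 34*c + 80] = 3*c^2 - 10*c - 34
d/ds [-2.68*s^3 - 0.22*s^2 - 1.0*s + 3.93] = -8.04*s^2 - 0.44*s - 1.0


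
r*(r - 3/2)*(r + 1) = r^3 - r^2/2 - 3*r/2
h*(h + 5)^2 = h^3 + 10*h^2 + 25*h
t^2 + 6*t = t*(t + 6)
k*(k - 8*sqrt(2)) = k^2 - 8*sqrt(2)*k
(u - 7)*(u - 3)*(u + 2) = u^3 - 8*u^2 + u + 42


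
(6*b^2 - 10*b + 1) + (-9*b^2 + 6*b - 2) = -3*b^2 - 4*b - 1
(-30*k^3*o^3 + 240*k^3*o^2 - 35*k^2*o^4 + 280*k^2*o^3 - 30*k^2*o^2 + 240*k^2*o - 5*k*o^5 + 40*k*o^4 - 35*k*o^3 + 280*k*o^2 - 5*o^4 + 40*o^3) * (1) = -30*k^3*o^3 + 240*k^3*o^2 - 35*k^2*o^4 + 280*k^2*o^3 - 30*k^2*o^2 + 240*k^2*o - 5*k*o^5 + 40*k*o^4 - 35*k*o^3 + 280*k*o^2 - 5*o^4 + 40*o^3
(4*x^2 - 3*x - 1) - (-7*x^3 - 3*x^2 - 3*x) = 7*x^3 + 7*x^2 - 1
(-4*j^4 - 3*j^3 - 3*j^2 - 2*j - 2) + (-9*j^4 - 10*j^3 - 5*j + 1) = -13*j^4 - 13*j^3 - 3*j^2 - 7*j - 1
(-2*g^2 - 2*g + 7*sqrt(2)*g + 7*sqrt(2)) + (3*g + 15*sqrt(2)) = -2*g^2 + g + 7*sqrt(2)*g + 22*sqrt(2)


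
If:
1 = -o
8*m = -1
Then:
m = -1/8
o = -1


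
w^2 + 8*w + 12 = (w + 2)*(w + 6)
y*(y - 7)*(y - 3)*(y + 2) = y^4 - 8*y^3 + y^2 + 42*y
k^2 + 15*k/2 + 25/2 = (k + 5/2)*(k + 5)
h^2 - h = h*(h - 1)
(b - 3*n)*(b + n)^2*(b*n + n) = b^4*n - b^3*n^2 + b^3*n - 5*b^2*n^3 - b^2*n^2 - 3*b*n^4 - 5*b*n^3 - 3*n^4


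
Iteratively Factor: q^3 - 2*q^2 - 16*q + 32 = (q - 4)*(q^2 + 2*q - 8) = (q - 4)*(q - 2)*(q + 4)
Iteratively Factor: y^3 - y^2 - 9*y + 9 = (y + 3)*(y^2 - 4*y + 3) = (y - 1)*(y + 3)*(y - 3)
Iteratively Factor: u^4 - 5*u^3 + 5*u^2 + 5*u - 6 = (u - 1)*(u^3 - 4*u^2 + u + 6) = (u - 2)*(u - 1)*(u^2 - 2*u - 3) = (u - 3)*(u - 2)*(u - 1)*(u + 1)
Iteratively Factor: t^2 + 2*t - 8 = (t + 4)*(t - 2)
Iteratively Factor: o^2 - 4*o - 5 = (o + 1)*(o - 5)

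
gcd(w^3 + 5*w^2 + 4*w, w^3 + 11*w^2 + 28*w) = w^2 + 4*w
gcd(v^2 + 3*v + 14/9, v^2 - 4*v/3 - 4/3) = v + 2/3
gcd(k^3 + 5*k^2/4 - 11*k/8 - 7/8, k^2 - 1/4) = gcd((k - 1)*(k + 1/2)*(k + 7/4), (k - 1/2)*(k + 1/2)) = k + 1/2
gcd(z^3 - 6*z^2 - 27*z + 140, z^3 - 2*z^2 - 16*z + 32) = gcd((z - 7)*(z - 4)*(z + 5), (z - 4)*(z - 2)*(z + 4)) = z - 4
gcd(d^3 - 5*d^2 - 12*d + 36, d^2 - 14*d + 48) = d - 6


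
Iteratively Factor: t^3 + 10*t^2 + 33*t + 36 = (t + 4)*(t^2 + 6*t + 9) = (t + 3)*(t + 4)*(t + 3)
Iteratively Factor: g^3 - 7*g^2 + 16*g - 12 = (g - 2)*(g^2 - 5*g + 6) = (g - 3)*(g - 2)*(g - 2)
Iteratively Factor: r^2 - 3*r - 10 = (r - 5)*(r + 2)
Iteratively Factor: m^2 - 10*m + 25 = (m - 5)*(m - 5)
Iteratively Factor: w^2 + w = (w)*(w + 1)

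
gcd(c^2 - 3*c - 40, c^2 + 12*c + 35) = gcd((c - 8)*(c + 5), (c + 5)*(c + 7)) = c + 5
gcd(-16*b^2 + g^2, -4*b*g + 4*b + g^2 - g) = 4*b - g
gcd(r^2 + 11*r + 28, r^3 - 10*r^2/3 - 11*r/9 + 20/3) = 1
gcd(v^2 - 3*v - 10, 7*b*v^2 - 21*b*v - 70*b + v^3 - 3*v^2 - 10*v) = v^2 - 3*v - 10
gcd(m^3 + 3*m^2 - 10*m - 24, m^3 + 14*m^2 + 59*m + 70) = m + 2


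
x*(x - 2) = x^2 - 2*x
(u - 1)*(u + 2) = u^2 + u - 2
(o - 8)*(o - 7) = o^2 - 15*o + 56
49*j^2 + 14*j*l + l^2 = (7*j + l)^2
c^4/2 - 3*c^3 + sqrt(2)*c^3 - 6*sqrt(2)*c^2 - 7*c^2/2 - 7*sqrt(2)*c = c*(c/2 + 1/2)*(c - 7)*(c + 2*sqrt(2))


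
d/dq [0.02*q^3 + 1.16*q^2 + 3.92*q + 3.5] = 0.06*q^2 + 2.32*q + 3.92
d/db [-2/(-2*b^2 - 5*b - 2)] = 2*(-4*b - 5)/(2*b^2 + 5*b + 2)^2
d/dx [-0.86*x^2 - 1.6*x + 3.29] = -1.72*x - 1.6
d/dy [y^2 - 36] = 2*y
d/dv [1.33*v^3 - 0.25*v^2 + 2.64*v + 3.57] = 3.99*v^2 - 0.5*v + 2.64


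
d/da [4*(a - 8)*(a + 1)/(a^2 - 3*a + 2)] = 8*(2*a^2 + 10*a - 19)/(a^4 - 6*a^3 + 13*a^2 - 12*a + 4)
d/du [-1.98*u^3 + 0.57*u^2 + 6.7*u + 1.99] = -5.94*u^2 + 1.14*u + 6.7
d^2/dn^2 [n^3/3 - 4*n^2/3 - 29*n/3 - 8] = 2*n - 8/3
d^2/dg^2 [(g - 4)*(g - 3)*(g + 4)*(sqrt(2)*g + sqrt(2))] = sqrt(2)*(12*g^2 - 12*g - 38)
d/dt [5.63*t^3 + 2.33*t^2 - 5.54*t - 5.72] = 16.89*t^2 + 4.66*t - 5.54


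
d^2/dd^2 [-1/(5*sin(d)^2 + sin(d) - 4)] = (100*sin(d)^3 - 85*sin(d)^2 + 16*sin(d) - 42)/((sin(d) + 1)^2*(5*sin(d) - 4)^3)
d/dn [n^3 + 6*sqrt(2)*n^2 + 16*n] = 3*n^2 + 12*sqrt(2)*n + 16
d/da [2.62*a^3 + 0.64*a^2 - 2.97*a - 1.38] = 7.86*a^2 + 1.28*a - 2.97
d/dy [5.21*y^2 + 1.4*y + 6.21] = 10.42*y + 1.4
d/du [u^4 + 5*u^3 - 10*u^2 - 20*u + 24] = 4*u^3 + 15*u^2 - 20*u - 20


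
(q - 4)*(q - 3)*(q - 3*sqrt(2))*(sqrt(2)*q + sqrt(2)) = sqrt(2)*q^4 - 6*sqrt(2)*q^3 - 6*q^3 + 5*sqrt(2)*q^2 + 36*q^2 - 30*q + 12*sqrt(2)*q - 72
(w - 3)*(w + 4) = w^2 + w - 12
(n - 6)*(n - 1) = n^2 - 7*n + 6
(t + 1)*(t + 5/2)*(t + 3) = t^3 + 13*t^2/2 + 13*t + 15/2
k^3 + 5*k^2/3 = k^2*(k + 5/3)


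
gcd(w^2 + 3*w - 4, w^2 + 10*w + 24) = w + 4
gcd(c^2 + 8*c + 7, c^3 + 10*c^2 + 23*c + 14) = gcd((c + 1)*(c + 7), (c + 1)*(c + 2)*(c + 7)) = c^2 + 8*c + 7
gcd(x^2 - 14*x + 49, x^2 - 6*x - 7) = x - 7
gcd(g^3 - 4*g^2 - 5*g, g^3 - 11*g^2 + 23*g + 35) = g^2 - 4*g - 5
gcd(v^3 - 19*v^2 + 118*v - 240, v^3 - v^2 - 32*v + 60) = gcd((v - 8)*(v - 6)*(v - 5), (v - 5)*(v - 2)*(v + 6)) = v - 5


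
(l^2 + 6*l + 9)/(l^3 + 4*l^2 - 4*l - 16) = (l^2 + 6*l + 9)/(l^3 + 4*l^2 - 4*l - 16)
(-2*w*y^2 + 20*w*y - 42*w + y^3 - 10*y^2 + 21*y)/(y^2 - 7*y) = -2*w + 6*w/y + y - 3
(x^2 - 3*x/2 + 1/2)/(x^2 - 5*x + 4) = (x - 1/2)/(x - 4)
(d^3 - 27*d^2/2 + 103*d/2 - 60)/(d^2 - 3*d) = d - 21/2 + 20/d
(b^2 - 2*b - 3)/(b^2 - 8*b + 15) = (b + 1)/(b - 5)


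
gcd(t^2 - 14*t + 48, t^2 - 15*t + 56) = t - 8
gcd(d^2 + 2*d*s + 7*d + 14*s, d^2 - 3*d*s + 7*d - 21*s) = d + 7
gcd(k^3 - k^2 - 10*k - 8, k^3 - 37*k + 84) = k - 4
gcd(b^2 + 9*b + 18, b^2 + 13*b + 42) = b + 6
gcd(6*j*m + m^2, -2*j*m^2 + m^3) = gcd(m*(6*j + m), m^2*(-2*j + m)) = m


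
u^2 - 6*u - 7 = (u - 7)*(u + 1)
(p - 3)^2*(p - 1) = p^3 - 7*p^2 + 15*p - 9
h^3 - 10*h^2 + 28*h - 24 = (h - 6)*(h - 2)^2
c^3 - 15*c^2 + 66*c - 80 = (c - 8)*(c - 5)*(c - 2)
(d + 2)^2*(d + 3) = d^3 + 7*d^2 + 16*d + 12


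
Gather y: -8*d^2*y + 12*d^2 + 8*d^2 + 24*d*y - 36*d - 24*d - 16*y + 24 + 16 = 20*d^2 - 60*d + y*(-8*d^2 + 24*d - 16) + 40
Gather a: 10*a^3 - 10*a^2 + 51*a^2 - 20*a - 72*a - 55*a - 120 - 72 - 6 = 10*a^3 + 41*a^2 - 147*a - 198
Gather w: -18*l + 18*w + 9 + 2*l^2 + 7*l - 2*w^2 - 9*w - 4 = 2*l^2 - 11*l - 2*w^2 + 9*w + 5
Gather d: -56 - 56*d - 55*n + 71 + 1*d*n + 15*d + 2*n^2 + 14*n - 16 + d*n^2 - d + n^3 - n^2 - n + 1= d*(n^2 + n - 42) + n^3 + n^2 - 42*n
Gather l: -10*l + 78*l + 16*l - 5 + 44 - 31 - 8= 84*l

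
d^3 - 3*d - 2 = (d - 2)*(d + 1)^2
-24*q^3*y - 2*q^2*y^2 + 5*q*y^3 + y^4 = y*(-2*q + y)*(3*q + y)*(4*q + y)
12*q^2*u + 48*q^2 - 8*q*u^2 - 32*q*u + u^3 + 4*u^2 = (-6*q + u)*(-2*q + u)*(u + 4)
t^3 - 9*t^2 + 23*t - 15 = (t - 5)*(t - 3)*(t - 1)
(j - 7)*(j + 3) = j^2 - 4*j - 21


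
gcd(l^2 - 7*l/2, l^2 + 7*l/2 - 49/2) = l - 7/2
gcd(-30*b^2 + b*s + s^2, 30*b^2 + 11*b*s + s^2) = 6*b + s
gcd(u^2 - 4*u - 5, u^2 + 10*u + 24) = 1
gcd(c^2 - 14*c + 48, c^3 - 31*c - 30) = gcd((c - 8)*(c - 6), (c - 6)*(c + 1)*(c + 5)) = c - 6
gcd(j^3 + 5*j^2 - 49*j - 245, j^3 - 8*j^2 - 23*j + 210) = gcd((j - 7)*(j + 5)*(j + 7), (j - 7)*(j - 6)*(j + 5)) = j^2 - 2*j - 35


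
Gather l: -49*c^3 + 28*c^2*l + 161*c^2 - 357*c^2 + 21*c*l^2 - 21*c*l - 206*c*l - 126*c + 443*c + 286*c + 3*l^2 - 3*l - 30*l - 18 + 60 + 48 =-49*c^3 - 196*c^2 + 603*c + l^2*(21*c + 3) + l*(28*c^2 - 227*c - 33) + 90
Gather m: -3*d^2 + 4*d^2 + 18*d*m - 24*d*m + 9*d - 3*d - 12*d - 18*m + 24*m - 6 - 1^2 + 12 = d^2 - 6*d + m*(6 - 6*d) + 5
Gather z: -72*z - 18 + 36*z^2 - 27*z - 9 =36*z^2 - 99*z - 27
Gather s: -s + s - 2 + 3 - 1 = 0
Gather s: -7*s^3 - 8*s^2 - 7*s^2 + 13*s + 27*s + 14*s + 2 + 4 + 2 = -7*s^3 - 15*s^2 + 54*s + 8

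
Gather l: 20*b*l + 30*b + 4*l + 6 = 30*b + l*(20*b + 4) + 6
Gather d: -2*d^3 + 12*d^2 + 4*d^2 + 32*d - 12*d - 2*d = -2*d^3 + 16*d^2 + 18*d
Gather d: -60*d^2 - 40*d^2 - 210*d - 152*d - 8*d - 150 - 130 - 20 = -100*d^2 - 370*d - 300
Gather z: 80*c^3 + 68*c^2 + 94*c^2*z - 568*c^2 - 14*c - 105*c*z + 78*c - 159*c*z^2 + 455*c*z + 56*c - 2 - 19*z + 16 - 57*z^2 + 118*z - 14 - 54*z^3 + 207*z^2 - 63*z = 80*c^3 - 500*c^2 + 120*c - 54*z^3 + z^2*(150 - 159*c) + z*(94*c^2 + 350*c + 36)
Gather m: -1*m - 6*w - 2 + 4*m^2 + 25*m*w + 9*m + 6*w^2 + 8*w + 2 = 4*m^2 + m*(25*w + 8) + 6*w^2 + 2*w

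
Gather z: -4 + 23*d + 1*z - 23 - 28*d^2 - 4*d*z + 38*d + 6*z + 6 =-28*d^2 + 61*d + z*(7 - 4*d) - 21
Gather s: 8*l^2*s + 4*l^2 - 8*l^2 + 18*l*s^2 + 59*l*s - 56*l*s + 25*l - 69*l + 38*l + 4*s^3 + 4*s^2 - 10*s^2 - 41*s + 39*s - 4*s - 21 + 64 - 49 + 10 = -4*l^2 - 6*l + 4*s^3 + s^2*(18*l - 6) + s*(8*l^2 + 3*l - 6) + 4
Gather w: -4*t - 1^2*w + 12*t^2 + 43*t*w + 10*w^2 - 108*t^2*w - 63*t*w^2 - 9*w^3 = 12*t^2 - 4*t - 9*w^3 + w^2*(10 - 63*t) + w*(-108*t^2 + 43*t - 1)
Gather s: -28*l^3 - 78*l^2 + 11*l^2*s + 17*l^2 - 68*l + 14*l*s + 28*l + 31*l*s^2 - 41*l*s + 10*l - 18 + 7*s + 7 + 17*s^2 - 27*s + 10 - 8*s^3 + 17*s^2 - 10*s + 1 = -28*l^3 - 61*l^2 - 30*l - 8*s^3 + s^2*(31*l + 34) + s*(11*l^2 - 27*l - 30)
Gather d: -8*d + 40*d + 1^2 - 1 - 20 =32*d - 20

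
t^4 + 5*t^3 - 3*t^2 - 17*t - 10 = (t - 2)*(t + 1)^2*(t + 5)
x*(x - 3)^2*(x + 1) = x^4 - 5*x^3 + 3*x^2 + 9*x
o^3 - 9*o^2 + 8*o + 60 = (o - 6)*(o - 5)*(o + 2)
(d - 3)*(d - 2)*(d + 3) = d^3 - 2*d^2 - 9*d + 18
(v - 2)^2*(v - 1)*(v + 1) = v^4 - 4*v^3 + 3*v^2 + 4*v - 4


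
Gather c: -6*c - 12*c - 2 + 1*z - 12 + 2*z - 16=-18*c + 3*z - 30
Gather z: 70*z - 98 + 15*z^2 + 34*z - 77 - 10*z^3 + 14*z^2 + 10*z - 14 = -10*z^3 + 29*z^2 + 114*z - 189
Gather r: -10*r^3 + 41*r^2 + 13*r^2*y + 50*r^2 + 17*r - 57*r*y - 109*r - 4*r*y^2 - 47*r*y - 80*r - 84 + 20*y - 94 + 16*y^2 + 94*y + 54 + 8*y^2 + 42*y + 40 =-10*r^3 + r^2*(13*y + 91) + r*(-4*y^2 - 104*y - 172) + 24*y^2 + 156*y - 84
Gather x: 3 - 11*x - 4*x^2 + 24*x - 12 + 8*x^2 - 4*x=4*x^2 + 9*x - 9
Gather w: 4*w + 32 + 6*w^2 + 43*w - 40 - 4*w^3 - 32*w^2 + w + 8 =-4*w^3 - 26*w^2 + 48*w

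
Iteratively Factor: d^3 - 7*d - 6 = (d + 1)*(d^2 - d - 6) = (d - 3)*(d + 1)*(d + 2)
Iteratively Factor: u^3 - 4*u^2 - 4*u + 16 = (u + 2)*(u^2 - 6*u + 8) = (u - 4)*(u + 2)*(u - 2)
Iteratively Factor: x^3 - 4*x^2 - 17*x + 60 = (x - 3)*(x^2 - x - 20) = (x - 3)*(x + 4)*(x - 5)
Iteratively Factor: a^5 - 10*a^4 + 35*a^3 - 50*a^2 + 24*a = (a - 1)*(a^4 - 9*a^3 + 26*a^2 - 24*a) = a*(a - 1)*(a^3 - 9*a^2 + 26*a - 24) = a*(a - 4)*(a - 1)*(a^2 - 5*a + 6) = a*(a - 4)*(a - 3)*(a - 1)*(a - 2)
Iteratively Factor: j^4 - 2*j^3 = (j)*(j^3 - 2*j^2) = j^2*(j^2 - 2*j) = j^3*(j - 2)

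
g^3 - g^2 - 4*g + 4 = (g - 2)*(g - 1)*(g + 2)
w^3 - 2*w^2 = w^2*(w - 2)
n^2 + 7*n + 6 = (n + 1)*(n + 6)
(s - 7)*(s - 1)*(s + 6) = s^3 - 2*s^2 - 41*s + 42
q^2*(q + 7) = q^3 + 7*q^2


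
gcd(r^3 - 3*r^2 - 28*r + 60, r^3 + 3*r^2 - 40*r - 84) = r - 6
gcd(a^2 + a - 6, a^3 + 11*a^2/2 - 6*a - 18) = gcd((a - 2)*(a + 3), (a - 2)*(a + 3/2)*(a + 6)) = a - 2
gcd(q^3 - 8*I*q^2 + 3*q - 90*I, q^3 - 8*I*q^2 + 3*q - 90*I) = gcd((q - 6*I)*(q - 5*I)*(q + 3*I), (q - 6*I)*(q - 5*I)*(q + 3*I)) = q^3 - 8*I*q^2 + 3*q - 90*I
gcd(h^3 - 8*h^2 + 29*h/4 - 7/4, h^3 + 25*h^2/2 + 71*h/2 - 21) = h - 1/2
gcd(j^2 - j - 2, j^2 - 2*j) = j - 2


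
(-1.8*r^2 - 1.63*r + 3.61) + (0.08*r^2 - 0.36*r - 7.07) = -1.72*r^2 - 1.99*r - 3.46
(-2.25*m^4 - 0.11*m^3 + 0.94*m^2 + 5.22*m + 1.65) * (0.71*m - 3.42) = -1.5975*m^5 + 7.6169*m^4 + 1.0436*m^3 + 0.4914*m^2 - 16.6809*m - 5.643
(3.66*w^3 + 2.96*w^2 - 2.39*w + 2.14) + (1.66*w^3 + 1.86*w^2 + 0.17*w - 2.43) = 5.32*w^3 + 4.82*w^2 - 2.22*w - 0.29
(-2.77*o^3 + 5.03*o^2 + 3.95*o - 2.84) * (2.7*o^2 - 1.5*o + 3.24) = -7.479*o^5 + 17.736*o^4 - 5.8548*o^3 + 2.7042*o^2 + 17.058*o - 9.2016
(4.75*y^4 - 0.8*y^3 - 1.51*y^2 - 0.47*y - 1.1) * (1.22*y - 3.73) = 5.795*y^5 - 18.6935*y^4 + 1.1418*y^3 + 5.0589*y^2 + 0.4111*y + 4.103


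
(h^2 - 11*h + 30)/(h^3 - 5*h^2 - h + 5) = (h - 6)/(h^2 - 1)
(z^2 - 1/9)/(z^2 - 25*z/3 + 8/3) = (z + 1/3)/(z - 8)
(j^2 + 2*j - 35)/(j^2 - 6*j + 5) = (j + 7)/(j - 1)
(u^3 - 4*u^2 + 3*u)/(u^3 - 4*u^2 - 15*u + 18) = u*(u - 3)/(u^2 - 3*u - 18)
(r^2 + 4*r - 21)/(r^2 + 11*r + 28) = (r - 3)/(r + 4)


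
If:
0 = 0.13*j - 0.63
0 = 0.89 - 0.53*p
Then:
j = 4.85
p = 1.68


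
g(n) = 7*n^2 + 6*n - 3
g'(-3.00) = -36.00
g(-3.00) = 42.00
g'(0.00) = 6.00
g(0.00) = -3.00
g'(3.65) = 57.10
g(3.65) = 112.16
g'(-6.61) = -86.54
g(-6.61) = 263.18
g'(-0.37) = 0.82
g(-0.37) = -4.26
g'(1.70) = 29.80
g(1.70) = 27.43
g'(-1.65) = -17.10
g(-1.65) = 6.16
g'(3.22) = 51.08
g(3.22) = 88.90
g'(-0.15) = 3.90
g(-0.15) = -3.74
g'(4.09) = 63.26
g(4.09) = 138.64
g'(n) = 14*n + 6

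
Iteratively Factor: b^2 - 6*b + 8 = (b - 2)*(b - 4)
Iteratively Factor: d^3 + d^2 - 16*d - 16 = (d + 1)*(d^2 - 16) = (d - 4)*(d + 1)*(d + 4)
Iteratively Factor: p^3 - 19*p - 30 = (p + 2)*(p^2 - 2*p - 15) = (p + 2)*(p + 3)*(p - 5)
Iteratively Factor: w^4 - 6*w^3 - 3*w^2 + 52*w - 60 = (w + 3)*(w^3 - 9*w^2 + 24*w - 20) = (w - 2)*(w + 3)*(w^2 - 7*w + 10) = (w - 5)*(w - 2)*(w + 3)*(w - 2)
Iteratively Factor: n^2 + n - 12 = (n + 4)*(n - 3)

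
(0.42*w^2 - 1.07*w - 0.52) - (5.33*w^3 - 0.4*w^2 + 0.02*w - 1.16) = -5.33*w^3 + 0.82*w^2 - 1.09*w + 0.64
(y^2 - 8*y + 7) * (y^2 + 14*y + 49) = y^4 + 6*y^3 - 56*y^2 - 294*y + 343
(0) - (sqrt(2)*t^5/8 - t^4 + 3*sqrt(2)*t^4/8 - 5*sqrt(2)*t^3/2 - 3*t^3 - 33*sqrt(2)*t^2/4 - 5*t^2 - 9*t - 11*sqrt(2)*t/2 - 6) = -sqrt(2)*t^5/8 - 3*sqrt(2)*t^4/8 + t^4 + 3*t^3 + 5*sqrt(2)*t^3/2 + 5*t^2 + 33*sqrt(2)*t^2/4 + 11*sqrt(2)*t/2 + 9*t + 6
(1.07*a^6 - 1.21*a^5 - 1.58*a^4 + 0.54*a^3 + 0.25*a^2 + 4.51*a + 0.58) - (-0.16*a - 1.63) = 1.07*a^6 - 1.21*a^5 - 1.58*a^4 + 0.54*a^3 + 0.25*a^2 + 4.67*a + 2.21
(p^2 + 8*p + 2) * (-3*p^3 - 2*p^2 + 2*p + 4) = -3*p^5 - 26*p^4 - 20*p^3 + 16*p^2 + 36*p + 8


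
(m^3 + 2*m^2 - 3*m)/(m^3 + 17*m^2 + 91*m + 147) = m*(m - 1)/(m^2 + 14*m + 49)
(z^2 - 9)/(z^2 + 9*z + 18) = (z - 3)/(z + 6)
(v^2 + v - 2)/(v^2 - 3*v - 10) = (v - 1)/(v - 5)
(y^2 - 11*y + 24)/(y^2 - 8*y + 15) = (y - 8)/(y - 5)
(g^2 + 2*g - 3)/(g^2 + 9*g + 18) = (g - 1)/(g + 6)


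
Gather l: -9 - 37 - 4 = -50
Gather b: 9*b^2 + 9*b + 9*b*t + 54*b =9*b^2 + b*(9*t + 63)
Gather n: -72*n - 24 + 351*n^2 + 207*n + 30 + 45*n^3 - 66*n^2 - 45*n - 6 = 45*n^3 + 285*n^2 + 90*n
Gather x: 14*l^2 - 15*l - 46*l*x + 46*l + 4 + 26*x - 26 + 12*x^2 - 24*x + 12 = 14*l^2 + 31*l + 12*x^2 + x*(2 - 46*l) - 10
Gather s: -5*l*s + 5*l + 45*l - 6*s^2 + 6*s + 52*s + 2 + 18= 50*l - 6*s^2 + s*(58 - 5*l) + 20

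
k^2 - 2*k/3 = k*(k - 2/3)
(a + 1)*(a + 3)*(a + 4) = a^3 + 8*a^2 + 19*a + 12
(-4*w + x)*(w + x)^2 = -4*w^3 - 7*w^2*x - 2*w*x^2 + x^3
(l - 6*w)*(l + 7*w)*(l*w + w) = l^3*w + l^2*w^2 + l^2*w - 42*l*w^3 + l*w^2 - 42*w^3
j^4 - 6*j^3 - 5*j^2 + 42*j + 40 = (j - 5)*(j - 4)*(j + 1)*(j + 2)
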